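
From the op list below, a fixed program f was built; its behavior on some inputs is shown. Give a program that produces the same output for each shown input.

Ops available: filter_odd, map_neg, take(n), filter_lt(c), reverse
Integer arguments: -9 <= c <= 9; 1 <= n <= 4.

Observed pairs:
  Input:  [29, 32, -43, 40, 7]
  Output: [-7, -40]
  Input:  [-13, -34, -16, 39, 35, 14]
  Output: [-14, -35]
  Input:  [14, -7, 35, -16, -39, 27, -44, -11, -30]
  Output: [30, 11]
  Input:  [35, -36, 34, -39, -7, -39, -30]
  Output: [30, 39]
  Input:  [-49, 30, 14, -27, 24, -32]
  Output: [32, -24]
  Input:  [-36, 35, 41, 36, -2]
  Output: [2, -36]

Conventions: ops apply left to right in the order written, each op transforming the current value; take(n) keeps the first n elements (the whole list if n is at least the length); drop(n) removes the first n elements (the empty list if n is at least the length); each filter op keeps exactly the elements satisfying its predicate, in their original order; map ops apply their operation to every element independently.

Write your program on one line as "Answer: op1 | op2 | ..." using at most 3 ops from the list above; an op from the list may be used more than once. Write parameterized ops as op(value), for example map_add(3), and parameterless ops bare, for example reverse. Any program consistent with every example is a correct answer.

reverse | map_neg | take(2)

Check, running the answer program on each example:
  [29, 32, -43, 40, 7] -> [7, 40, -43, 32, 29] -> [-7, -40, 43, -32, -29] -> [-7, -40]
  [-13, -34, -16, 39, 35, 14] -> [14, 35, 39, -16, -34, -13] -> [-14, -35, -39, 16, 34, 13] -> [-14, -35]
  [14, -7, 35, -16, -39, 27, -44, -11, -30] -> [-30, -11, -44, 27, -39, -16, 35, -7, 14] -> [30, 11, 44, -27, 39, 16, -35, 7, -14] -> [30, 11]
  [35, -36, 34, -39, -7, -39, -30] -> [-30, -39, -7, -39, 34, -36, 35] -> [30, 39, 7, 39, -34, 36, -35] -> [30, 39]
  [-49, 30, 14, -27, 24, -32] -> [-32, 24, -27, 14, 30, -49] -> [32, -24, 27, -14, -30, 49] -> [32, -24]
  [-36, 35, 41, 36, -2] -> [-2, 36, 41, 35, -36] -> [2, -36, -41, -35, 36] -> [2, -36]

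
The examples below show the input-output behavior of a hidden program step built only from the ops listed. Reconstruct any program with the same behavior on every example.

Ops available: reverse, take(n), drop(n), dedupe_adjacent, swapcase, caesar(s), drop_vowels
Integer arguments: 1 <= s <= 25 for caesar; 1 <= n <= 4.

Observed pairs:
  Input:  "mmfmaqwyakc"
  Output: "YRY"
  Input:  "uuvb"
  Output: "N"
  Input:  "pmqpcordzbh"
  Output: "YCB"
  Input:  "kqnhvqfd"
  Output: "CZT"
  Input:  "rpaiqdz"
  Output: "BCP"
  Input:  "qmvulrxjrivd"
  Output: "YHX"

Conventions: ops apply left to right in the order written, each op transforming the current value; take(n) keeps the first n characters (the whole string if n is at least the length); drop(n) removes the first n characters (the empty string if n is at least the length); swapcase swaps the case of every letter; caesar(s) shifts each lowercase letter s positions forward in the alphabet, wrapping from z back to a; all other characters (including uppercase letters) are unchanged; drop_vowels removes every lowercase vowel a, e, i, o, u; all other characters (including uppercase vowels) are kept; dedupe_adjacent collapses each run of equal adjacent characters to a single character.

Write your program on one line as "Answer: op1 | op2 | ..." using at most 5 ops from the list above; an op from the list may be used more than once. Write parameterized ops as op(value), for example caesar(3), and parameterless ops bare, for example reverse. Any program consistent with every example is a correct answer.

drop_vowels | take(4) | caesar(12) | drop(1) | swapcase

Check, running the answer program on each example:
  "mmfmaqwyakc" -> "mmfmqwykc" -> "mmfm" -> "yyry" -> "yry" -> "YRY"
  "uuvb" -> "vb" -> "vb" -> "hn" -> "n" -> "N"
  "pmqpcordzbh" -> "pmqpcrdzbh" -> "pmqp" -> "bycb" -> "ycb" -> "YCB"
  "kqnhvqfd" -> "kqnhvqfd" -> "kqnh" -> "wczt" -> "czt" -> "CZT"
  "rpaiqdz" -> "rpqdz" -> "rpqd" -> "dbcp" -> "bcp" -> "BCP"
  "qmvulrxjrivd" -> "qmvlrxjrvd" -> "qmvl" -> "cyhx" -> "yhx" -> "YHX"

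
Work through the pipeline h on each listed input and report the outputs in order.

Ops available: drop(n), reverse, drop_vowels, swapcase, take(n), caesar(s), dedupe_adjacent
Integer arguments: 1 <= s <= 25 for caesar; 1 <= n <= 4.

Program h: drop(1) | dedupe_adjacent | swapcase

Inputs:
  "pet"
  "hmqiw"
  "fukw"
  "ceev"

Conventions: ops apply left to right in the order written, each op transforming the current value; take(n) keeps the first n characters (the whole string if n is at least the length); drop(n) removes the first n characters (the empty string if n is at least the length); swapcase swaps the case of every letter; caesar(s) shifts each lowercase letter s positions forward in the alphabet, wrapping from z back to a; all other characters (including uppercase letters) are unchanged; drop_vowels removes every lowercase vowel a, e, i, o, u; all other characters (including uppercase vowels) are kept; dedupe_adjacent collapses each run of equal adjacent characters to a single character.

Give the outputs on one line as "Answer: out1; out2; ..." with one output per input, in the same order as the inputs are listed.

"ET"; "MQIW"; "UKW"; "EV"

Execution, op by op:
  "pet" -> "et" -> "et" -> "ET"
  "hmqiw" -> "mqiw" -> "mqiw" -> "MQIW"
  "fukw" -> "ukw" -> "ukw" -> "UKW"
  "ceev" -> "eev" -> "ev" -> "EV"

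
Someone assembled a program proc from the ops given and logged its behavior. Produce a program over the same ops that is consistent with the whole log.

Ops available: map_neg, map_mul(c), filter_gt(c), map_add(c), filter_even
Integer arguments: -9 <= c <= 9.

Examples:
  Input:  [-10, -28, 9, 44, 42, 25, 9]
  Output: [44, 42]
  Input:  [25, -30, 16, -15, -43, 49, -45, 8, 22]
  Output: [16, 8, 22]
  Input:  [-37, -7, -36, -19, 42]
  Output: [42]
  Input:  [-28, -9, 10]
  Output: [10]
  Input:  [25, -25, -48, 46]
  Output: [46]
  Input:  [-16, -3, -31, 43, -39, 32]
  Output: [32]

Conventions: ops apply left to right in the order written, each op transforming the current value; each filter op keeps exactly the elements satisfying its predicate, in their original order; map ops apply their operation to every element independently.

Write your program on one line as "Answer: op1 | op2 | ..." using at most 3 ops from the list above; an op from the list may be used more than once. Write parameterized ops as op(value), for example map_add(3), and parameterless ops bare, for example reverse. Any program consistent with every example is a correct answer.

filter_gt(1) | filter_even

Check, running the answer program on each example:
  [-10, -28, 9, 44, 42, 25, 9] -> [9, 44, 42, 25, 9] -> [44, 42]
  [25, -30, 16, -15, -43, 49, -45, 8, 22] -> [25, 16, 49, 8, 22] -> [16, 8, 22]
  [-37, -7, -36, -19, 42] -> [42] -> [42]
  [-28, -9, 10] -> [10] -> [10]
  [25, -25, -48, 46] -> [25, 46] -> [46]
  [-16, -3, -31, 43, -39, 32] -> [43, 32] -> [32]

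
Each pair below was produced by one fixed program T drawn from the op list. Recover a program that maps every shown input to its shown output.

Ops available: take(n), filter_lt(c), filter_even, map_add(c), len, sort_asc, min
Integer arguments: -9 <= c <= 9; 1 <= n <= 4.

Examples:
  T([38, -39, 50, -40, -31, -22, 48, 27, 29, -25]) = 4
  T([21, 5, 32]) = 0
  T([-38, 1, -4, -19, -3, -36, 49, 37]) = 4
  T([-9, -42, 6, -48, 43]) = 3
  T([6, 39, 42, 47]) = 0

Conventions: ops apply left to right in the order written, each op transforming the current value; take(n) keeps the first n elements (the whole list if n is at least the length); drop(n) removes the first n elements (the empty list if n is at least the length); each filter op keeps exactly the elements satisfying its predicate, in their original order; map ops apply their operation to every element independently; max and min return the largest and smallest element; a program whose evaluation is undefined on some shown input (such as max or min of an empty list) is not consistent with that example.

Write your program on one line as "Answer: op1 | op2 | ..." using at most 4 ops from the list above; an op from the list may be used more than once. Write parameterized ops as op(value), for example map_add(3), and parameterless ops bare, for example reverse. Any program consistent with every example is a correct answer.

filter_lt(-1) | take(4) | len

Check, running the answer program on each example:
  [38, -39, 50, -40, -31, -22, 48, 27, 29, -25] -> [-39, -40, -31, -22, -25] -> [-39, -40, -31, -22] -> 4
  [21, 5, 32] -> [] -> [] -> 0
  [-38, 1, -4, -19, -3, -36, 49, 37] -> [-38, -4, -19, -3, -36] -> [-38, -4, -19, -3] -> 4
  [-9, -42, 6, -48, 43] -> [-9, -42, -48] -> [-9, -42, -48] -> 3
  [6, 39, 42, 47] -> [] -> [] -> 0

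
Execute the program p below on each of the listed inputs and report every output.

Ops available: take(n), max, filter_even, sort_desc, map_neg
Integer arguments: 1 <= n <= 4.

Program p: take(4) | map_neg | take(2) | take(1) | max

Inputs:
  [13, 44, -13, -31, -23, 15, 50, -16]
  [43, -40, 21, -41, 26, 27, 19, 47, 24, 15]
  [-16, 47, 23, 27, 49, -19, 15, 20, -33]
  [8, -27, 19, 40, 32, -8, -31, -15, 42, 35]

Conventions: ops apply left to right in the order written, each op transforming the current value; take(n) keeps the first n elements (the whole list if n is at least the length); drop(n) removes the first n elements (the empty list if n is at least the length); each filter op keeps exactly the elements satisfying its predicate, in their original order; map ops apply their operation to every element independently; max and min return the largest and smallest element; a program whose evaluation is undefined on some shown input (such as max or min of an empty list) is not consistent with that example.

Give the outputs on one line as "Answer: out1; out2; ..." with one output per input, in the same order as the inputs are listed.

Execution, op by op:
  [13, 44, -13, -31, -23, 15, 50, -16] -> [13, 44, -13, -31] -> [-13, -44, 13, 31] -> [-13, -44] -> [-13] -> -13
  [43, -40, 21, -41, 26, 27, 19, 47, 24, 15] -> [43, -40, 21, -41] -> [-43, 40, -21, 41] -> [-43, 40] -> [-43] -> -43
  [-16, 47, 23, 27, 49, -19, 15, 20, -33] -> [-16, 47, 23, 27] -> [16, -47, -23, -27] -> [16, -47] -> [16] -> 16
  [8, -27, 19, 40, 32, -8, -31, -15, 42, 35] -> [8, -27, 19, 40] -> [-8, 27, -19, -40] -> [-8, 27] -> [-8] -> -8

-13; -43; 16; -8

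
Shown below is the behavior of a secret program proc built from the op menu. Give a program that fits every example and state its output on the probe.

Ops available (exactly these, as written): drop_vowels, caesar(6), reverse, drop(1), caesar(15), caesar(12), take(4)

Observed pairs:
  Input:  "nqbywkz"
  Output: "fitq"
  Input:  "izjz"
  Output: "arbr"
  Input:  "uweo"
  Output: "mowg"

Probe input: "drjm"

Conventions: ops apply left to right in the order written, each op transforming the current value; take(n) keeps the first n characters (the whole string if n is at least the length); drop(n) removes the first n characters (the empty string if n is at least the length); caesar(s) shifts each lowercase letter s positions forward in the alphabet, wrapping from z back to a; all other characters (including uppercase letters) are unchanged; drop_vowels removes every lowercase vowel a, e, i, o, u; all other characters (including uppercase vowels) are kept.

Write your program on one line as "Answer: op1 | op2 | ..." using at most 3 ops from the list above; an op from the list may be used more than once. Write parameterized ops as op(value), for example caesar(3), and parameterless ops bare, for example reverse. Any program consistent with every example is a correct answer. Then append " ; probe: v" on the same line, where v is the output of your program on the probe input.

take(4) | caesar(6) | caesar(12) ; probe: "vjbe"

Check, running the answer program on each example:
  "nqbywkz" -> "nqby" -> "twhe" -> "fitq"
  "izjz" -> "izjz" -> "ofpf" -> "arbr"
  "uweo" -> "uweo" -> "acku" -> "mowg"
  probe: "drjm" -> "drjm" -> "jxps" -> "vjbe"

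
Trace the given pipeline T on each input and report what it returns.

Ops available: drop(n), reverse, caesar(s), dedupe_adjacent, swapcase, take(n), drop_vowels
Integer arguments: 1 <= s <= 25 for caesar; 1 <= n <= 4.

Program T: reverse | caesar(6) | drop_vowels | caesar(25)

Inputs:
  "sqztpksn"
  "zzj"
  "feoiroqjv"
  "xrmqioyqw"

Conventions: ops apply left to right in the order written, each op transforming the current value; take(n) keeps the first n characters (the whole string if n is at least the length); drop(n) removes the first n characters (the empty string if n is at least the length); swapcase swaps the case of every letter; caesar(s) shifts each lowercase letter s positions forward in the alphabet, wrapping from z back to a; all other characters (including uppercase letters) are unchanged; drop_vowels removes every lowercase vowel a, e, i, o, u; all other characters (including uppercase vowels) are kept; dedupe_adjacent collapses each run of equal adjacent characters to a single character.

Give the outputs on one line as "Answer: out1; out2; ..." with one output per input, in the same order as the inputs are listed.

Execution, op by op:
  "sqztpksn" -> "nskptzqs" -> "tyqvzfwy" -> "tyqvzfwy" -> "sxpuyevx"
  "zzj" -> "jzz" -> "pff" -> "pff" -> "oee"
  "feoiroqjv" -> "vjqorioef" -> "bpwuxoukl" -> "bpwxkl" -> "aovwjk"
  "xrmqioyqw" -> "wqyoiqmrx" -> "cweuowsxd" -> "cwwsxd" -> "bvvrwc"

"sxpuyevx"; "oee"; "aovwjk"; "bvvrwc"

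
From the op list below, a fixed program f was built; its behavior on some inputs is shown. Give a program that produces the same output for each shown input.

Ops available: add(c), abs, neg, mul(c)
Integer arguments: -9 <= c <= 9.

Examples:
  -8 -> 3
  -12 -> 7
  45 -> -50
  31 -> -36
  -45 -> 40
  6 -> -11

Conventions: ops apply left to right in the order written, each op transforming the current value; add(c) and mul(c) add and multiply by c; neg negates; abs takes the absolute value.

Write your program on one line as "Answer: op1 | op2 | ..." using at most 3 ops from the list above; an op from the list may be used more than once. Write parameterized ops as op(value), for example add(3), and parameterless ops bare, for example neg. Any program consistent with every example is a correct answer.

neg | add(-5)

Check, running the answer program on each example:
  -8 -> 8 -> 3
  -12 -> 12 -> 7
  45 -> -45 -> -50
  31 -> -31 -> -36
  -45 -> 45 -> 40
  6 -> -6 -> -11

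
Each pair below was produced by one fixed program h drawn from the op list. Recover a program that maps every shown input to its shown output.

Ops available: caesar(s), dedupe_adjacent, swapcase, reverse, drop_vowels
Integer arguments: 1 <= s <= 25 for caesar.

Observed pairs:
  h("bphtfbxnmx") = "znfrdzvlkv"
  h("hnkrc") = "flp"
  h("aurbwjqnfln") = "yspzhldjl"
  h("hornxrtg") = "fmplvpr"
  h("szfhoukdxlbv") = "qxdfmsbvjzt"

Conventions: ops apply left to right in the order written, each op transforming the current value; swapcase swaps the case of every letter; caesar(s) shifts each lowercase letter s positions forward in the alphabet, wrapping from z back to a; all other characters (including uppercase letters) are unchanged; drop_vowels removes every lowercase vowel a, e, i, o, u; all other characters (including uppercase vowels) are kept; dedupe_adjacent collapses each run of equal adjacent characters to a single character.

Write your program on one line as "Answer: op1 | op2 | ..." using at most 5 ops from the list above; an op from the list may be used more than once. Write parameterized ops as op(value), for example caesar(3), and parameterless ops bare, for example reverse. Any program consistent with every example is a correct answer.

reverse | caesar(16) | reverse | caesar(8) | drop_vowels

Check, running the answer program on each example:
  "bphtfbxnmx" -> "xmnxbfthpb" -> "ncdnrvjxfr" -> "rfxjvrndcn" -> "znfrdzvlkv" -> "znfrdzvlkv"
  "hnkrc" -> "crknh" -> "shadx" -> "xdahs" -> "flipa" -> "flp"
  "aurbwjqnfln" -> "nlfnqjwbrua" -> "dbvdgzmrhkq" -> "qkhrmzgdvbd" -> "yspzuholdjl" -> "yspzhldjl"
  "hornxrtg" -> "gtrxnroh" -> "wjhndhex" -> "xehdnhjw" -> "fmplvpre" -> "fmplvpr"
  "szfhoukdxlbv" -> "vblxdkuohfzs" -> "lrbntakexvpi" -> "ipvxekatnbrl" -> "qxdfmsibvjzt" -> "qxdfmsbvjzt"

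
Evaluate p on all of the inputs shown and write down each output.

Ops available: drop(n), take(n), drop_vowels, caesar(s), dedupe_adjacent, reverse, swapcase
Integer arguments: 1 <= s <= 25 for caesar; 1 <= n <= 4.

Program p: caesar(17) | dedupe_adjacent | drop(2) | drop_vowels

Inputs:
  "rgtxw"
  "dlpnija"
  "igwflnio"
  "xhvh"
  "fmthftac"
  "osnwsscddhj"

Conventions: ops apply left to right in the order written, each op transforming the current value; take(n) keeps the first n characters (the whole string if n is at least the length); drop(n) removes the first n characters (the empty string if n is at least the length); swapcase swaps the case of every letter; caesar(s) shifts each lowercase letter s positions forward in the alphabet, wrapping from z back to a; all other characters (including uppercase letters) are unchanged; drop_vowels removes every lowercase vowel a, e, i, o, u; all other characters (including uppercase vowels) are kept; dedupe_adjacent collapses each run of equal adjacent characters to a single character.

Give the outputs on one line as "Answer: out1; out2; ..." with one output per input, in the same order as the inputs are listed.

Execution, op by op:
  "rgtxw" -> "ixkon" -> "ixkon" -> "kon" -> "kn"
  "dlpnija" -> "ucgezar" -> "ucgezar" -> "gezar" -> "gzr"
  "igwflnio" -> "zxnwcezf" -> "zxnwcezf" -> "nwcezf" -> "nwczf"
  "xhvh" -> "oymy" -> "oymy" -> "my" -> "my"
  "fmthftac" -> "wdkywkrt" -> "wdkywkrt" -> "kywkrt" -> "kywkrt"
  "osnwsscddhj" -> "fjenjjtuuya" -> "fjenjtuya" -> "enjtuya" -> "njty"

"kn"; "gzr"; "nwczf"; "my"; "kywkrt"; "njty"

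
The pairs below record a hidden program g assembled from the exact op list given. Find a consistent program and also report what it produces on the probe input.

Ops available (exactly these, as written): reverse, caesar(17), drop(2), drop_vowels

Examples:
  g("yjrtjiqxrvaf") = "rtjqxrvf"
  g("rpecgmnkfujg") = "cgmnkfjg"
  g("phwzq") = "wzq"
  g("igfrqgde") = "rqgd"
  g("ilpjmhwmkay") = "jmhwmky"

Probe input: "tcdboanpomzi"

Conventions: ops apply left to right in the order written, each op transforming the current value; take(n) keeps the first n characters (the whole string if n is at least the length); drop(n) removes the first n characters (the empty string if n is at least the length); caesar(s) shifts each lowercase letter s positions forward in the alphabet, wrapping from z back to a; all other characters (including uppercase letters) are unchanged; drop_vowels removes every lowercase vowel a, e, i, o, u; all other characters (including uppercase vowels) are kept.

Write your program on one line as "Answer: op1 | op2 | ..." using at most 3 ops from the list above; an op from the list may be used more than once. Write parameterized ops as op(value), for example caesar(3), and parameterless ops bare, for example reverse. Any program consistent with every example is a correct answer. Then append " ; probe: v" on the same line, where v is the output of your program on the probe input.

drop_vowels | drop(2) ; probe: "dbnpmz"

Check, running the answer program on each example:
  "yjrtjiqxrvaf" -> "yjrtjqxrvf" -> "rtjqxrvf"
  "rpecgmnkfujg" -> "rpcgmnkfjg" -> "cgmnkfjg"
  "phwzq" -> "phwzq" -> "wzq"
  "igfrqgde" -> "gfrqgd" -> "rqgd"
  "ilpjmhwmkay" -> "lpjmhwmky" -> "jmhwmky"
  probe: "tcdboanpomzi" -> "tcdbnpmz" -> "dbnpmz"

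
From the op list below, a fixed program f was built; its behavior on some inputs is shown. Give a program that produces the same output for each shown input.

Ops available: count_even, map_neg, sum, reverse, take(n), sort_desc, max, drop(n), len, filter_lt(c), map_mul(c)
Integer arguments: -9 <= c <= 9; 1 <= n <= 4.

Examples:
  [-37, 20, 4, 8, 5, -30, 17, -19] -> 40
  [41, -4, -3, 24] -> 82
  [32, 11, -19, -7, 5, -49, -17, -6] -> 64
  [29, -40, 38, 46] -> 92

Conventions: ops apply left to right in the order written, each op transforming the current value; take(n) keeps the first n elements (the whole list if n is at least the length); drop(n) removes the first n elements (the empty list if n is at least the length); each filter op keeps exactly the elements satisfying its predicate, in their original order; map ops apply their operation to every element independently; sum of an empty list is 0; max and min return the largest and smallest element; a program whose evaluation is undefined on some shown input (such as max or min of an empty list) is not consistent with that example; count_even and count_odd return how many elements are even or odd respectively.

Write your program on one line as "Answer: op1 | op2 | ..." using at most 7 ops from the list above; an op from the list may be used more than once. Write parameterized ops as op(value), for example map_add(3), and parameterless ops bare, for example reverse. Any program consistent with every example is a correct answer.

sort_desc | take(4) | reverse | map_mul(2) | reverse | max

Check, running the answer program on each example:
  [-37, 20, 4, 8, 5, -30, 17, -19] -> [20, 17, 8, 5, 4, -19, -30, -37] -> [20, 17, 8, 5] -> [5, 8, 17, 20] -> [10, 16, 34, 40] -> [40, 34, 16, 10] -> 40
  [41, -4, -3, 24] -> [41, 24, -3, -4] -> [41, 24, -3, -4] -> [-4, -3, 24, 41] -> [-8, -6, 48, 82] -> [82, 48, -6, -8] -> 82
  [32, 11, -19, -7, 5, -49, -17, -6] -> [32, 11, 5, -6, -7, -17, -19, -49] -> [32, 11, 5, -6] -> [-6, 5, 11, 32] -> [-12, 10, 22, 64] -> [64, 22, 10, -12] -> 64
  [29, -40, 38, 46] -> [46, 38, 29, -40] -> [46, 38, 29, -40] -> [-40, 29, 38, 46] -> [-80, 58, 76, 92] -> [92, 76, 58, -80] -> 92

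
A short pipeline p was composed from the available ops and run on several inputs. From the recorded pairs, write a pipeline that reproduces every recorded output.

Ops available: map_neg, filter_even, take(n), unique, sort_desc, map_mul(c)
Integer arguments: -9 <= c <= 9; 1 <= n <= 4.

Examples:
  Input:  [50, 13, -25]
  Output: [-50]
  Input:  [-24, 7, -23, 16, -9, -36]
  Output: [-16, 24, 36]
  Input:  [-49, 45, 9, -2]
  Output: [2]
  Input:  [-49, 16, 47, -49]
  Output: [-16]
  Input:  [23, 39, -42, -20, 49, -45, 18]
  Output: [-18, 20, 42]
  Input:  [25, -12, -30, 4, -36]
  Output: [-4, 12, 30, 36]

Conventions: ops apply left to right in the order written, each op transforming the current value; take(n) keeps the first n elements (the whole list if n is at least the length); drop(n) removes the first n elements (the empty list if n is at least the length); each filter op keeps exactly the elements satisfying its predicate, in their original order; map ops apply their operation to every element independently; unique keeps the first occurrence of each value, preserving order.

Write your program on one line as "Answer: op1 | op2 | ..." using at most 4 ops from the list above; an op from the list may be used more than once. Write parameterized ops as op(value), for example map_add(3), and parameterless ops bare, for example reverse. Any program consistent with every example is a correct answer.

sort_desc | map_mul(-1) | filter_even

Check, running the answer program on each example:
  [50, 13, -25] -> [50, 13, -25] -> [-50, -13, 25] -> [-50]
  [-24, 7, -23, 16, -9, -36] -> [16, 7, -9, -23, -24, -36] -> [-16, -7, 9, 23, 24, 36] -> [-16, 24, 36]
  [-49, 45, 9, -2] -> [45, 9, -2, -49] -> [-45, -9, 2, 49] -> [2]
  [-49, 16, 47, -49] -> [47, 16, -49, -49] -> [-47, -16, 49, 49] -> [-16]
  [23, 39, -42, -20, 49, -45, 18] -> [49, 39, 23, 18, -20, -42, -45] -> [-49, -39, -23, -18, 20, 42, 45] -> [-18, 20, 42]
  [25, -12, -30, 4, -36] -> [25, 4, -12, -30, -36] -> [-25, -4, 12, 30, 36] -> [-4, 12, 30, 36]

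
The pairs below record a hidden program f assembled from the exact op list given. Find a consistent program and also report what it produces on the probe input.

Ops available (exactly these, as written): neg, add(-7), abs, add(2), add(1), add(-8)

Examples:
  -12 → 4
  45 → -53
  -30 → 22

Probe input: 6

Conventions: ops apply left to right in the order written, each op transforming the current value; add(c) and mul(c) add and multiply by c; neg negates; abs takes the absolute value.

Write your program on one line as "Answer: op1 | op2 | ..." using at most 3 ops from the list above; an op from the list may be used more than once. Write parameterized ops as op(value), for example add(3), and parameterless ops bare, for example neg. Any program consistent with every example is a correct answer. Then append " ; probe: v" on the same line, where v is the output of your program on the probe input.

neg | add(-8) ; probe: -14

Check, running the answer program on each example:
  -12 -> 12 -> 4
  45 -> -45 -> -53
  -30 -> 30 -> 22
  probe: 6 -> -6 -> -14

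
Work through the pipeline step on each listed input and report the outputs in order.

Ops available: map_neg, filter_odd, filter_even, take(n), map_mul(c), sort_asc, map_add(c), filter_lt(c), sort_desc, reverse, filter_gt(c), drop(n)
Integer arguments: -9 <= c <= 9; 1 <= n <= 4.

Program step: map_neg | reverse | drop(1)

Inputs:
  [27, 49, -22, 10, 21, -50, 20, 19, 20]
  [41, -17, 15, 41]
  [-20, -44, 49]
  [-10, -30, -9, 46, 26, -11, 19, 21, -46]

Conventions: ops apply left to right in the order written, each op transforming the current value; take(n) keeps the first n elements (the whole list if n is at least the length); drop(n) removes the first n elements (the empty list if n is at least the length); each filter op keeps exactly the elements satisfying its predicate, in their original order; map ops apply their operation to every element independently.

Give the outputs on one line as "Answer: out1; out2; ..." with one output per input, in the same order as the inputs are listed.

Execution, op by op:
  [27, 49, -22, 10, 21, -50, 20, 19, 20] -> [-27, -49, 22, -10, -21, 50, -20, -19, -20] -> [-20, -19, -20, 50, -21, -10, 22, -49, -27] -> [-19, -20, 50, -21, -10, 22, -49, -27]
  [41, -17, 15, 41] -> [-41, 17, -15, -41] -> [-41, -15, 17, -41] -> [-15, 17, -41]
  [-20, -44, 49] -> [20, 44, -49] -> [-49, 44, 20] -> [44, 20]
  [-10, -30, -9, 46, 26, -11, 19, 21, -46] -> [10, 30, 9, -46, -26, 11, -19, -21, 46] -> [46, -21, -19, 11, -26, -46, 9, 30, 10] -> [-21, -19, 11, -26, -46, 9, 30, 10]

[-19, -20, 50, -21, -10, 22, -49, -27]; [-15, 17, -41]; [44, 20]; [-21, -19, 11, -26, -46, 9, 30, 10]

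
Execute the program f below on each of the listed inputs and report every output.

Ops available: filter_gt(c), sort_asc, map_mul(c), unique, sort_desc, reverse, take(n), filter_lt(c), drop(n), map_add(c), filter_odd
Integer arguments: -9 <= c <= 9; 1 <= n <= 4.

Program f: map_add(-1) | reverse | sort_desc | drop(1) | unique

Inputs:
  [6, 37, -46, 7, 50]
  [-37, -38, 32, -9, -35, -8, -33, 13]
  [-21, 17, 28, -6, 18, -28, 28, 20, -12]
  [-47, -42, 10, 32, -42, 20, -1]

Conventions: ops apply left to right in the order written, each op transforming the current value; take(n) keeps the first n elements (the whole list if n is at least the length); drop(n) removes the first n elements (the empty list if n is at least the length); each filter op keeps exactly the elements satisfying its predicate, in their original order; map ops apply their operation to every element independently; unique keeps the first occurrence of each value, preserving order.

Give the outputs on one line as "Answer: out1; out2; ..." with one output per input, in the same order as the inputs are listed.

[36, 6, 5, -47]; [12, -9, -10, -34, -36, -38, -39]; [27, 19, 17, 16, -7, -13, -22, -29]; [19, 9, -2, -43, -48]

Execution, op by op:
  [6, 37, -46, 7, 50] -> [5, 36, -47, 6, 49] -> [49, 6, -47, 36, 5] -> [49, 36, 6, 5, -47] -> [36, 6, 5, -47] -> [36, 6, 5, -47]
  [-37, -38, 32, -9, -35, -8, -33, 13] -> [-38, -39, 31, -10, -36, -9, -34, 12] -> [12, -34, -9, -36, -10, 31, -39, -38] -> [31, 12, -9, -10, -34, -36, -38, -39] -> [12, -9, -10, -34, -36, -38, -39] -> [12, -9, -10, -34, -36, -38, -39]
  [-21, 17, 28, -6, 18, -28, 28, 20, -12] -> [-22, 16, 27, -7, 17, -29, 27, 19, -13] -> [-13, 19, 27, -29, 17, -7, 27, 16, -22] -> [27, 27, 19, 17, 16, -7, -13, -22, -29] -> [27, 19, 17, 16, -7, -13, -22, -29] -> [27, 19, 17, 16, -7, -13, -22, -29]
  [-47, -42, 10, 32, -42, 20, -1] -> [-48, -43, 9, 31, -43, 19, -2] -> [-2, 19, -43, 31, 9, -43, -48] -> [31, 19, 9, -2, -43, -43, -48] -> [19, 9, -2, -43, -43, -48] -> [19, 9, -2, -43, -48]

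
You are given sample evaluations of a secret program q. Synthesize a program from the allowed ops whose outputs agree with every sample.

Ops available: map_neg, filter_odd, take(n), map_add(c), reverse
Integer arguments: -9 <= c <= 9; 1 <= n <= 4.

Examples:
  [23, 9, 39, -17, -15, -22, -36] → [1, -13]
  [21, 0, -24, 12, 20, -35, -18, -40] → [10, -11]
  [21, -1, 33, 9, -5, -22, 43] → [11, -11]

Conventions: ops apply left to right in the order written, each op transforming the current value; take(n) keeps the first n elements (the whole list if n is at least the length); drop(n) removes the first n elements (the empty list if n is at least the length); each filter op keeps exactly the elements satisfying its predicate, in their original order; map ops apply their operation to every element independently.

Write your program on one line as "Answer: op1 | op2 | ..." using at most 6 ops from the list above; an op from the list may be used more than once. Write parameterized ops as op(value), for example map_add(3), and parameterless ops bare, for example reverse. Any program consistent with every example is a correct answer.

map_add(-3) | map_neg | map_add(7) | take(2) | reverse

Check, running the answer program on each example:
  [23, 9, 39, -17, -15, -22, -36] -> [20, 6, 36, -20, -18, -25, -39] -> [-20, -6, -36, 20, 18, 25, 39] -> [-13, 1, -29, 27, 25, 32, 46] -> [-13, 1] -> [1, -13]
  [21, 0, -24, 12, 20, -35, -18, -40] -> [18, -3, -27, 9, 17, -38, -21, -43] -> [-18, 3, 27, -9, -17, 38, 21, 43] -> [-11, 10, 34, -2, -10, 45, 28, 50] -> [-11, 10] -> [10, -11]
  [21, -1, 33, 9, -5, -22, 43] -> [18, -4, 30, 6, -8, -25, 40] -> [-18, 4, -30, -6, 8, 25, -40] -> [-11, 11, -23, 1, 15, 32, -33] -> [-11, 11] -> [11, -11]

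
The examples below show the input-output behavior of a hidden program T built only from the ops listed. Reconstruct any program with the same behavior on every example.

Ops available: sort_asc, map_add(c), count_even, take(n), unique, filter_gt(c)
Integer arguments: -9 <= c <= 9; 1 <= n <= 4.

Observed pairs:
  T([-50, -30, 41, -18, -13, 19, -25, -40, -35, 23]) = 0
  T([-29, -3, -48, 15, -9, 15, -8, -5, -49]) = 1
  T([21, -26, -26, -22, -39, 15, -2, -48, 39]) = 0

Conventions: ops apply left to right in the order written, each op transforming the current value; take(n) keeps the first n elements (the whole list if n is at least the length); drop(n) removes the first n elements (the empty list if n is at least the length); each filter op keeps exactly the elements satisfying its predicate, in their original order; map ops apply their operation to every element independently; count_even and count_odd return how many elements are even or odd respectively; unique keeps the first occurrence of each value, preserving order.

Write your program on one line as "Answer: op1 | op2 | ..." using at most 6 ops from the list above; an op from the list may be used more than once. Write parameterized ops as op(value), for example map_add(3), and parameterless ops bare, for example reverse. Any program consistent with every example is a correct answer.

take(4) | map_add(9) | sort_asc | take(2) | unique | count_even

Check, running the answer program on each example:
  [-50, -30, 41, -18, -13, 19, -25, -40, -35, 23] -> [-50, -30, 41, -18] -> [-41, -21, 50, -9] -> [-41, -21, -9, 50] -> [-41, -21] -> [-41, -21] -> 0
  [-29, -3, -48, 15, -9, 15, -8, -5, -49] -> [-29, -3, -48, 15] -> [-20, 6, -39, 24] -> [-39, -20, 6, 24] -> [-39, -20] -> [-39, -20] -> 1
  [21, -26, -26, -22, -39, 15, -2, -48, 39] -> [21, -26, -26, -22] -> [30, -17, -17, -13] -> [-17, -17, -13, 30] -> [-17, -17] -> [-17] -> 0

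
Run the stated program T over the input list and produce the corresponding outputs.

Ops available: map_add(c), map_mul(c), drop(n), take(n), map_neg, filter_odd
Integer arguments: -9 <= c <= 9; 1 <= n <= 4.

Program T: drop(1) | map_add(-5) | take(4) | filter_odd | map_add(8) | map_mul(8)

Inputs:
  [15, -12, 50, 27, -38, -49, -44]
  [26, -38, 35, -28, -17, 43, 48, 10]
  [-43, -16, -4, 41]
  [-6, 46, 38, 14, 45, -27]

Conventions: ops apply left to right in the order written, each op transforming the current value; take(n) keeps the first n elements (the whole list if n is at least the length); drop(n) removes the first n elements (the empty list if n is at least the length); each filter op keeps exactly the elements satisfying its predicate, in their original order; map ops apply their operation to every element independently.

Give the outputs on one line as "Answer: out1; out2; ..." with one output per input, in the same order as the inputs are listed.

[-72, 424, -280]; [-280, -200]; [-104, -8]; [392, 328, 136]

Execution, op by op:
  [15, -12, 50, 27, -38, -49, -44] -> [-12, 50, 27, -38, -49, -44] -> [-17, 45, 22, -43, -54, -49] -> [-17, 45, 22, -43] -> [-17, 45, -43] -> [-9, 53, -35] -> [-72, 424, -280]
  [26, -38, 35, -28, -17, 43, 48, 10] -> [-38, 35, -28, -17, 43, 48, 10] -> [-43, 30, -33, -22, 38, 43, 5] -> [-43, 30, -33, -22] -> [-43, -33] -> [-35, -25] -> [-280, -200]
  [-43, -16, -4, 41] -> [-16, -4, 41] -> [-21, -9, 36] -> [-21, -9, 36] -> [-21, -9] -> [-13, -1] -> [-104, -8]
  [-6, 46, 38, 14, 45, -27] -> [46, 38, 14, 45, -27] -> [41, 33, 9, 40, -32] -> [41, 33, 9, 40] -> [41, 33, 9] -> [49, 41, 17] -> [392, 328, 136]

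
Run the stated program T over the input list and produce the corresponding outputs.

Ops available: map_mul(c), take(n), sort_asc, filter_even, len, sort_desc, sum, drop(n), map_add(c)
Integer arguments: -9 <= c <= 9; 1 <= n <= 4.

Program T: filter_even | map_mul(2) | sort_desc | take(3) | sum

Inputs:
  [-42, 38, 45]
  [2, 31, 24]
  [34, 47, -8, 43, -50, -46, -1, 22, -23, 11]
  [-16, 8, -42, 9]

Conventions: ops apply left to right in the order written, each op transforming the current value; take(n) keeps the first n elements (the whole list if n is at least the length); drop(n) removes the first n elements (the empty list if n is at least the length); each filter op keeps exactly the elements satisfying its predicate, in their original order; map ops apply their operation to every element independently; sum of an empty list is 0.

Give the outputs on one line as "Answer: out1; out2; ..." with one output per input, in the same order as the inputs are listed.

-8; 52; 96; -100

Execution, op by op:
  [-42, 38, 45] -> [-42, 38] -> [-84, 76] -> [76, -84] -> [76, -84] -> -8
  [2, 31, 24] -> [2, 24] -> [4, 48] -> [48, 4] -> [48, 4] -> 52
  [34, 47, -8, 43, -50, -46, -1, 22, -23, 11] -> [34, -8, -50, -46, 22] -> [68, -16, -100, -92, 44] -> [68, 44, -16, -92, -100] -> [68, 44, -16] -> 96
  [-16, 8, -42, 9] -> [-16, 8, -42] -> [-32, 16, -84] -> [16, -32, -84] -> [16, -32, -84] -> -100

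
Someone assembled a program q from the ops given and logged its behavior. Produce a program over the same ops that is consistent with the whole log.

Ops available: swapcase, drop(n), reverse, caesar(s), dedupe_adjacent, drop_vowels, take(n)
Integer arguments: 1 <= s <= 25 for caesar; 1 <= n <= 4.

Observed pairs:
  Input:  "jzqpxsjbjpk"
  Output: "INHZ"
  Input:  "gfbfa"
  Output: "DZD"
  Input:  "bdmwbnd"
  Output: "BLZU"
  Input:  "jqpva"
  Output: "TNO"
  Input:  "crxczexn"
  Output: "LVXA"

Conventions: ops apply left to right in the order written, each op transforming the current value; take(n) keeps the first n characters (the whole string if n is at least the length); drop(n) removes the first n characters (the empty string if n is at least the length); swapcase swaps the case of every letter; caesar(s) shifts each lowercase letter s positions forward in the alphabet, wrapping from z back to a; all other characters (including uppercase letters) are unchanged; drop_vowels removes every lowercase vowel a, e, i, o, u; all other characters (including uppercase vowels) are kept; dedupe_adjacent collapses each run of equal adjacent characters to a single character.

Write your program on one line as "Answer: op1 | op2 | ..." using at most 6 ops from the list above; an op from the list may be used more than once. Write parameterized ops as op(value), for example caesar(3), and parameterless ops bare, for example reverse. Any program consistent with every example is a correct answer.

drop_vowels | caesar(24) | drop(1) | reverse | take(4) | swapcase

Check, running the answer program on each example:
  "jzqpxsjbjpk" -> "jzqpxsjbjpk" -> "hxonvqhzhni" -> "xonvqhzhni" -> "inhzhqvnox" -> "inhz" -> "INHZ"
  "gfbfa" -> "gfbf" -> "edzd" -> "dzd" -> "dzd" -> "dzd" -> "DZD"
  "bdmwbnd" -> "bdmwbnd" -> "zbkuzlb" -> "bkuzlb" -> "blzukb" -> "blzu" -> "BLZU"
  "jqpva" -> "jqpv" -> "hont" -> "ont" -> "tno" -> "tno" -> "TNO"
  "crxczexn" -> "crxczxn" -> "apvaxvl" -> "pvaxvl" -> "lvxavp" -> "lvxa" -> "LVXA"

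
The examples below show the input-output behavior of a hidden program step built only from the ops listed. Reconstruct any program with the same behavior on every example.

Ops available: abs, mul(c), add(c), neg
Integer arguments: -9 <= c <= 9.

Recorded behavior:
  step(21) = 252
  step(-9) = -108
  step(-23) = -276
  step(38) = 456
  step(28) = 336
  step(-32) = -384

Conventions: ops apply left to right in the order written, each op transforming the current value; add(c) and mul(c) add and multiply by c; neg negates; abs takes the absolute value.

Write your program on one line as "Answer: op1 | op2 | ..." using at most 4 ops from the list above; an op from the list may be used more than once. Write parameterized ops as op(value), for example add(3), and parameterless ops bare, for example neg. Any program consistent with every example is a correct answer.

mul(-2) | mul(6) | neg

Check, running the answer program on each example:
  21 -> -42 -> -252 -> 252
  -9 -> 18 -> 108 -> -108
  -23 -> 46 -> 276 -> -276
  38 -> -76 -> -456 -> 456
  28 -> -56 -> -336 -> 336
  -32 -> 64 -> 384 -> -384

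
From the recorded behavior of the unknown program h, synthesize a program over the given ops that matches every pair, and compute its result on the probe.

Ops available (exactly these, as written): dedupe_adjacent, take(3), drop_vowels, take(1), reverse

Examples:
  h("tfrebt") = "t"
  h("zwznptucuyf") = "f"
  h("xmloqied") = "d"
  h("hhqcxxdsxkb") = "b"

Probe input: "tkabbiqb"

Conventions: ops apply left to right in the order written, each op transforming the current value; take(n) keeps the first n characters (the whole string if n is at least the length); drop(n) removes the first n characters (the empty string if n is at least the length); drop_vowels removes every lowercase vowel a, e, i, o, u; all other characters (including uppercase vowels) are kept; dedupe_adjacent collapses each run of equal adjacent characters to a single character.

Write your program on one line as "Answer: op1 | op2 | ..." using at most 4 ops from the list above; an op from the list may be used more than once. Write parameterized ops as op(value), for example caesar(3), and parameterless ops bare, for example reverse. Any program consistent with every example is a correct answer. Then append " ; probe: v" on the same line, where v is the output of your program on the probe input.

reverse | drop_vowels | take(1) ; probe: "b"

Check, running the answer program on each example:
  "tfrebt" -> "tberft" -> "tbrft" -> "t"
  "zwznptucuyf" -> "fyucutpnzwz" -> "fyctpnzwz" -> "f"
  "xmloqied" -> "deiqolmx" -> "dqlmx" -> "d"
  "hhqcxxdsxkb" -> "bkxsdxxcqhh" -> "bkxsdxxcqhh" -> "b"
  probe: "tkabbiqb" -> "bqibbakt" -> "bqbbkt" -> "b"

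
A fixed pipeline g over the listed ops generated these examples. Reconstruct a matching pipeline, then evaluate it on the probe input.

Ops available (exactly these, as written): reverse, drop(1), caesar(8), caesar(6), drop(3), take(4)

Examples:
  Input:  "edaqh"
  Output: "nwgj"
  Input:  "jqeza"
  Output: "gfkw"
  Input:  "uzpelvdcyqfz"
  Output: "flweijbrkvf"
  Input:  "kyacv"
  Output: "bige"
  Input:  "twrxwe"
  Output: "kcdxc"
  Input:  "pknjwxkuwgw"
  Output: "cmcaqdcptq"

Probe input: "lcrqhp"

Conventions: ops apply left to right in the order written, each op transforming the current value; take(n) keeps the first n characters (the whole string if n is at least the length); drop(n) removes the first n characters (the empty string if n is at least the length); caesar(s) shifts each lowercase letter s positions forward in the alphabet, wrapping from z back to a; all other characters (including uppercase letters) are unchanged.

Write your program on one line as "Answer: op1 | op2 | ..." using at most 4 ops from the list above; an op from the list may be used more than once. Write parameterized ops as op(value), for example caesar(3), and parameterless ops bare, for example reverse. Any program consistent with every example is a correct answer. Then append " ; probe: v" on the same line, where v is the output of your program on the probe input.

drop(1) | caesar(6) | reverse ; probe: "vnwxi"

Check, running the answer program on each example:
  "edaqh" -> "daqh" -> "jgwn" -> "nwgj"
  "jqeza" -> "qeza" -> "wkfg" -> "gfkw"
  "uzpelvdcyqfz" -> "zpelvdcyqfz" -> "fvkrbjiewlf" -> "flweijbrkvf"
  "kyacv" -> "yacv" -> "egib" -> "bige"
  "twrxwe" -> "wrxwe" -> "cxdck" -> "kcdxc"
  "pknjwxkuwgw" -> "knjwxkuwgw" -> "qtpcdqacmc" -> "cmcaqdcptq"
  probe: "lcrqhp" -> "crqhp" -> "ixwnv" -> "vnwxi"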